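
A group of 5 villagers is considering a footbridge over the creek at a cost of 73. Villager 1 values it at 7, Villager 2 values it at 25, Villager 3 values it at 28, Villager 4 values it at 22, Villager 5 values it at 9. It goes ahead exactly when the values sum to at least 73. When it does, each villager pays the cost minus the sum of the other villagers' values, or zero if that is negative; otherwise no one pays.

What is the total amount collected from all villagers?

Total value 91 ≥ cost 73, so it is built.
Villager 1: others sum to 84; max(0, 73 - 84) = 0.
Villager 2: others sum to 66; max(0, 73 - 66) = 7.
Villager 3: others sum to 63; max(0, 73 - 63) = 10.
Villager 4: others sum to 69; max(0, 73 - 69) = 4.
Villager 5: others sum to 82; max(0, 73 - 82) = 0.
Total collected = 0 + 7 + 10 + 4 + 0 = 21.

21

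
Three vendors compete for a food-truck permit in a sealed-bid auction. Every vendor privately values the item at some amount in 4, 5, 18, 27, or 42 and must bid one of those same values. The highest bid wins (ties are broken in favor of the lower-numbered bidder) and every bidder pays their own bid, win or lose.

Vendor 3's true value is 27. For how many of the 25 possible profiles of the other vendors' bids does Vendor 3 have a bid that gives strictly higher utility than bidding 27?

Others bid (4, 4): truth gives 0; bid 5 gives 22 > 0. Violating.
Others bid (4, 5): truth gives 0; bid 18 gives 9 > 0. Violating.
Others bid (4, 27): truth gives -27; bid 4 gives -4 > -27. Violating.
Others bid (4, 42): truth gives -27; bid 4 gives -4 > -27. Violating.
Others bid (4, 18): truth gives 0; no alternative beats it.
Others bid (5, 18): truth gives 0; no alternative beats it.
(Checking all 25 profiles: 20 have a profitable deviation, 5 do not.)

20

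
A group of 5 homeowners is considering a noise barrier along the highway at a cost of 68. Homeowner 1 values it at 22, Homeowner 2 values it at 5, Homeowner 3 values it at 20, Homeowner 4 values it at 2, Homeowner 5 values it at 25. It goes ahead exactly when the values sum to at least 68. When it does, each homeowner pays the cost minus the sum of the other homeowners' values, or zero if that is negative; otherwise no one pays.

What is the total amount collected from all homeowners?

49

Total value 74 ≥ cost 68, so it is built.
Homeowner 1: others sum to 52; max(0, 68 - 52) = 16.
Homeowner 2: others sum to 69; max(0, 68 - 69) = 0.
Homeowner 3: others sum to 54; max(0, 68 - 54) = 14.
Homeowner 4: others sum to 72; max(0, 68 - 72) = 0.
Homeowner 5: others sum to 49; max(0, 68 - 49) = 19.
Total collected = 16 + 0 + 14 + 0 + 19 = 49.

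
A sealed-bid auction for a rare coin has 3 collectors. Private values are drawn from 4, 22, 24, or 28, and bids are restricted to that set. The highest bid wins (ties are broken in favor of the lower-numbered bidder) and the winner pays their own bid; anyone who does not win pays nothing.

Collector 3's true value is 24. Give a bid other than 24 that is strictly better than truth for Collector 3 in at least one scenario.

Suppose Collector 1 bids 4 and Collector 2 bids 4.
Bid 24: wins, pays 24, utility 24 - 24 = 0.
Bid 22: wins, pays 22, utility 24 - 22 = 2.
So bidding 22 beats truth here (2 > 0).

22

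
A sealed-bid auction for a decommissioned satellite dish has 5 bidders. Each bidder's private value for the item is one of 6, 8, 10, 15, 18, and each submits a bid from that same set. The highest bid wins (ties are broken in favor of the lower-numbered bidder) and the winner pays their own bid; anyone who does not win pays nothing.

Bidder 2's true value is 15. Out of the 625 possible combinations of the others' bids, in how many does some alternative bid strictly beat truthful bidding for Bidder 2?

Others bid (6, 6, 6, 6): truth gives 0; bid 8 gives 7 > 0. Violating.
Others bid (6, 6, 6, 8): truth gives 0; bid 8 gives 7 > 0. Violating.
Others bid (6, 6, 6, 10): truth gives 0; bid 10 gives 5 > 0. Violating.
Others bid (6, 6, 8, 6): truth gives 0; bid 8 gives 7 > 0. Violating.
Others bid (6, 6, 6, 15): truth gives 0; no alternative beats it.
Others bid (6, 6, 6, 18): truth gives 0; no alternative beats it.
(Checking all 625 profiles: 54 have a profitable deviation, 571 do not.)

54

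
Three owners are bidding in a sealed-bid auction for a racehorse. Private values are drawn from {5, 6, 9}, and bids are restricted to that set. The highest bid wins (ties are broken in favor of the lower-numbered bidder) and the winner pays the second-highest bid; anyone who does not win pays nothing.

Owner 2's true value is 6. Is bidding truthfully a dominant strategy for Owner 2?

Yes

Check each profile of the others' bids and compare truth against every alternative bid.
Others bid (5, 5): truth gives 1, best alternative gives 1.
Others bid (5, 6): truth gives 0, best alternative gives 0.
Others bid (5, 9): truth gives 0, best alternative gives 0.
Others bid (6, 5): truth gives 0, best alternative gives 0.
Others bid (6, 6): truth gives 0, best alternative gives 0.
Others bid (6, 9): truth gives 0, best alternative gives 0.
(Remaining 3 profiles checked similarly; truth is weakly best in each.)
In every case the truthful bid is at least as good as any alternative, so it is a dominant strategy.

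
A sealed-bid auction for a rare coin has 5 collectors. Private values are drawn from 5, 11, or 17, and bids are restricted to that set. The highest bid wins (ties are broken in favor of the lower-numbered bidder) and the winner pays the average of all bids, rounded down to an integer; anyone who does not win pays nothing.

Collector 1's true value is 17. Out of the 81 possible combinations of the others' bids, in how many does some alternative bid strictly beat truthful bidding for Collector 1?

Others bid (5, 5, 5, 5): truth gives 10; bid 5 gives 12 > 10. Violating.
Others bid (5, 5, 5, 11): truth gives 9; bid 11 gives 10 > 9. Violating.
Others bid (5, 5, 11, 5): truth gives 9; bid 11 gives 10 > 9. Violating.
Others bid (5, 5, 11, 11): truth gives 8; bid 11 gives 9 > 8. Violating.
Others bid (5, 5, 5, 17): truth gives 8; no alternative beats it.
Others bid (5, 5, 11, 17): truth gives 6; no alternative beats it.
(Checking all 81 profiles: 16 have a profitable deviation, 65 do not.)

16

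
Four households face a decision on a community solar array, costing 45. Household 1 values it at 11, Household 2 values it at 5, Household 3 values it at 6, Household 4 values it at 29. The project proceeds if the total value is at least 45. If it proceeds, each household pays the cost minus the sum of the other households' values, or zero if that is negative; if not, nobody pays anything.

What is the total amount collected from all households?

28

Total value 51 ≥ cost 45, so it is built.
Household 1: others sum to 40; max(0, 45 - 40) = 5.
Household 2: others sum to 46; max(0, 45 - 46) = 0.
Household 3: others sum to 45; max(0, 45 - 45) = 0.
Household 4: others sum to 22; max(0, 45 - 22) = 23.
Total collected = 5 + 0 + 0 + 23 = 28.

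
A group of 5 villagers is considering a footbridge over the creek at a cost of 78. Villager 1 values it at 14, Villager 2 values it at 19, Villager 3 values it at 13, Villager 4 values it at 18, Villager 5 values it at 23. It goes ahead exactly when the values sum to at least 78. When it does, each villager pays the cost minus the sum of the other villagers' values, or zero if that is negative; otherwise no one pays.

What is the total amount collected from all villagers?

Total value 87 ≥ cost 78, so it is built.
Villager 1: others sum to 73; max(0, 78 - 73) = 5.
Villager 2: others sum to 68; max(0, 78 - 68) = 10.
Villager 3: others sum to 74; max(0, 78 - 74) = 4.
Villager 4: others sum to 69; max(0, 78 - 69) = 9.
Villager 5: others sum to 64; max(0, 78 - 64) = 14.
Total collected = 5 + 10 + 4 + 9 + 14 = 42.

42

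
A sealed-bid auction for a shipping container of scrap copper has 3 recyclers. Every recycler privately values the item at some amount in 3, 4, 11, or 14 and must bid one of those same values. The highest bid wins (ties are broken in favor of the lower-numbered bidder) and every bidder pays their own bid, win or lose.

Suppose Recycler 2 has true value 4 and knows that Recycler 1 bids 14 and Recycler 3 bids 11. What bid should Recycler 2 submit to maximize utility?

3

Bid 3: loses but pays 3, utility -3.
Bid 4: loses but pays 4, utility -4.
Bid 11: loses but pays 11, utility -11.
Bid 14: loses but pays 14, utility -14.
The best choice is 3 with utility -3.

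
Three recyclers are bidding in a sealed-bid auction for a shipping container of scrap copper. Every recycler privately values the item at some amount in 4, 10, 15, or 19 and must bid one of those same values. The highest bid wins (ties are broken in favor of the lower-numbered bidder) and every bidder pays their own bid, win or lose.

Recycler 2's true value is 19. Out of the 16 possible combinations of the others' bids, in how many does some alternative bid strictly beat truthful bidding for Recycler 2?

Others bid (4, 4): truth gives 0; bid 10 gives 9 > 0. Violating.
Others bid (4, 10): truth gives 0; bid 10 gives 9 > 0. Violating.
Others bid (4, 15): truth gives 0; bid 15 gives 4 > 0. Violating.
Others bid (10, 4): truth gives 0; bid 15 gives 4 > 0. Violating.
Others bid (4, 19): truth gives 0; no alternative beats it.
Others bid (10, 19): truth gives 0; no alternative beats it.
(Checking all 16 profiles: 10 have a profitable deviation, 6 do not.)

10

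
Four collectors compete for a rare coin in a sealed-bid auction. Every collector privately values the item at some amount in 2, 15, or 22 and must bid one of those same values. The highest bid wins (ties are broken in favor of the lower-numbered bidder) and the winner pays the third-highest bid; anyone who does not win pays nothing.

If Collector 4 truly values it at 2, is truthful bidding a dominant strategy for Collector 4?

Yes

Check each profile of the others' bids and compare truth against every alternative bid.
Others bid (2, 2, 2): truth gives 0, best alternative gives 0.
Others bid (2, 2, 15): truth gives 0, best alternative gives 0.
Others bid (2, 2, 22): truth gives 0, best alternative gives 0.
Others bid (2, 15, 2): truth gives 0, best alternative gives 0.
Others bid (2, 15, 15): truth gives 0, best alternative gives 0.
Others bid (2, 15, 22): truth gives 0, best alternative gives 0.
(Remaining 21 profiles checked similarly; truth is weakly best in each.)
In every case the truthful bid is at least as good as any alternative, so it is a dominant strategy.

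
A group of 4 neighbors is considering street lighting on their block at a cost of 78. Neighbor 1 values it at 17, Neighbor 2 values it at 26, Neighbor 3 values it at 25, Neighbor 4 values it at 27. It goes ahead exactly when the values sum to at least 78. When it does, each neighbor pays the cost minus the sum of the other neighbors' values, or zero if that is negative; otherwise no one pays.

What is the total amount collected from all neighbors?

Total value 95 ≥ cost 78, so it is built.
Neighbor 1: others sum to 78; max(0, 78 - 78) = 0.
Neighbor 2: others sum to 69; max(0, 78 - 69) = 9.
Neighbor 3: others sum to 70; max(0, 78 - 70) = 8.
Neighbor 4: others sum to 68; max(0, 78 - 68) = 10.
Total collected = 0 + 9 + 8 + 10 = 27.

27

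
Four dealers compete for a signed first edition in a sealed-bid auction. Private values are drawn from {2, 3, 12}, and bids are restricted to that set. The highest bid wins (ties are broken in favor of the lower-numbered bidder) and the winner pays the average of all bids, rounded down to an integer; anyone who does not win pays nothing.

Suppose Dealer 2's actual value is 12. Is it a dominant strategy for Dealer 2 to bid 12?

Consider the case where Dealer 1 bids 2, Dealer 3 bids 2 and Dealer 4 bids 2.
Truthful bid 12: wins, pays 4, utility 12 - 4 = 8.
Bid 3 instead: wins, pays 2, utility 12 - 2 = 10.
Since 10 > 8, bidding 3 is strictly better here, so truthful bidding is not dominant.

No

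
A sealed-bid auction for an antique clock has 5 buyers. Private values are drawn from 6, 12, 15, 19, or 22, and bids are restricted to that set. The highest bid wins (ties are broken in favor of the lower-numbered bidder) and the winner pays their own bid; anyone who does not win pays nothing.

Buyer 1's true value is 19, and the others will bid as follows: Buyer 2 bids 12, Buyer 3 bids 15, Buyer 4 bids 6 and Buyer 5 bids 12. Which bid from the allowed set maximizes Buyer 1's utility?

Bid 6: loses, pays 0, utility 0.
Bid 12: loses, pays 0, utility 0.
Bid 15: wins, pays 15, utility 19 - 15 = 4.
Bid 19: wins, pays 19, utility 19 - 19 = 0.
Bid 22: wins, pays 22, utility 19 - 22 = -3.
The best choice is 15 with utility 4.

15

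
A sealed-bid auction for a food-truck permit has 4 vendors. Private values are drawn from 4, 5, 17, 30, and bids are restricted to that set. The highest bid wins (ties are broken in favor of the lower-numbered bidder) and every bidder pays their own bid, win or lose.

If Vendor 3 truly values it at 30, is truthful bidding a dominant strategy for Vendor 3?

No

Consider the case where Vendor 1 bids 4, Vendor 2 bids 4 and Vendor 4 bids 4.
Truthful bid 30: wins, pays 30, utility 30 - 30 = 0.
Bid 5 instead: wins, pays 5, utility 30 - 5 = 25.
Since 25 > 0, bidding 5 is strictly better here, so truthful bidding is not dominant.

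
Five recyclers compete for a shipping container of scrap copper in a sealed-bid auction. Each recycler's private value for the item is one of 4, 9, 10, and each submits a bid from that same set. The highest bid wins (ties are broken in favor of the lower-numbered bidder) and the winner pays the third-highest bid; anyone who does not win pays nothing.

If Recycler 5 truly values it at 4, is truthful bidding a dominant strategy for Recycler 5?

Check each profile of the others' bids and compare truth against every alternative bid.
Others bid (4, 4, 4, 4): truth gives 0, best alternative gives 0.
Others bid (4, 4, 4, 9): truth gives 0, best alternative gives 0.
Others bid (4, 4, 4, 10): truth gives 0, best alternative gives 0.
Others bid (4, 4, 9, 4): truth gives 0, best alternative gives 0.
Others bid (4, 4, 9, 9): truth gives 0, best alternative gives 0.
Others bid (4, 4, 9, 10): truth gives 0, best alternative gives 0.
(Remaining 75 profiles checked similarly; truth is weakly best in each.)
In every case the truthful bid is at least as good as any alternative, so it is a dominant strategy.

Yes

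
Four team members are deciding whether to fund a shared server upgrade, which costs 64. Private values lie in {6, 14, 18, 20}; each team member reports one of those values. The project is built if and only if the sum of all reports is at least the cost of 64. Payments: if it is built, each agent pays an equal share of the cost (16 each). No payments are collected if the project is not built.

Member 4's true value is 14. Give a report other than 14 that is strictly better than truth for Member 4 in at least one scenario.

6

Suppose Member 1 reports 14, Member 2 reports 18 and Member 3 reports 18.
Report 14: project built, pays 16, utility 14 - 16 = -2.
Report 6: project not built, utility 0.
So reporting 6 beats truth here (0 > -2).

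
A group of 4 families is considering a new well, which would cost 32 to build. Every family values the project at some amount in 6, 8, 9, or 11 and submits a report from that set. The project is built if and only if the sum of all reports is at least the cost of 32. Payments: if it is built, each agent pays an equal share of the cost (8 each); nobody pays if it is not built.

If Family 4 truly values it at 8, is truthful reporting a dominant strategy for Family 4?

Check each profile of the others' reports and compare truth against every alternative report.
Others report (6, 6, 6): truth gives 0, best alternative gives 0.
Others report (6, 6, 8): truth gives 0, best alternative gives 0.
Others report (6, 6, 9): truth gives 0, best alternative gives 0.
Others report (6, 6, 11): truth gives 0, best alternative gives 0.
Others report (6, 8, 6): truth gives 0, best alternative gives 0.
Others report (6, 8, 8): truth gives 0, best alternative gives 0.
(Remaining 58 profiles checked similarly; truth is weakly best in each.)
In every case the truthful report is at least as good as any alternative, so it is a dominant strategy.

Yes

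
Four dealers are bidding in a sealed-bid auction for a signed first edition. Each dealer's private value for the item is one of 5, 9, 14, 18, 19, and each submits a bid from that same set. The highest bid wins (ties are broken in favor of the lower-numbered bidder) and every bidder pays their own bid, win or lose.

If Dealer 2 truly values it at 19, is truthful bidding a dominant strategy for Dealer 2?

Consider the case where Dealer 1 bids 5, Dealer 3 bids 5 and Dealer 4 bids 5.
Truthful bid 19: wins, pays 19, utility 19 - 19 = 0.
Bid 9 instead: wins, pays 9, utility 19 - 9 = 10.
Since 10 > 0, bidding 9 is strictly better here, so truthful bidding is not dominant.

No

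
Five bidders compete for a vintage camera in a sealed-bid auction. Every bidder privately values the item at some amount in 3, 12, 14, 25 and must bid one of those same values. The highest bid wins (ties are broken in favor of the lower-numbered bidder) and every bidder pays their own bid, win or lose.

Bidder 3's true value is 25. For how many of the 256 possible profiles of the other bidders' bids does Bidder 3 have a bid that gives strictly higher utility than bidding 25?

Others bid (3, 3, 3, 3): truth gives 0; bid 12 gives 13 > 0. Violating.
Others bid (3, 3, 3, 12): truth gives 0; bid 12 gives 13 > 0. Violating.
Others bid (3, 3, 3, 14): truth gives 0; bid 14 gives 11 > 0. Violating.
Others bid (3, 3, 12, 3): truth gives 0; bid 12 gives 13 > 0. Violating.
Others bid (3, 3, 3, 25): truth gives 0; no alternative beats it.
Others bid (3, 3, 12, 25): truth gives 0; no alternative beats it.
(Checking all 256 profiles: 148 have a profitable deviation, 108 do not.)

148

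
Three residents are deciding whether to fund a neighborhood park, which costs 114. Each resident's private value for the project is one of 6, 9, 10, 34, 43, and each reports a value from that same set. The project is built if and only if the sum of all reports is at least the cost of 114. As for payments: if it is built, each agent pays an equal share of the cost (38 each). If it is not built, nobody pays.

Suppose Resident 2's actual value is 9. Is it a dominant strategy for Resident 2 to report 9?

Yes

Check each profile of the others' reports and compare truth against every alternative report.
Others report (6, 6): truth gives 0, best alternative gives 0.
Others report (6, 9): truth gives 0, best alternative gives 0.
Others report (6, 10): truth gives 0, best alternative gives 0.
Others report (6, 34): truth gives 0, best alternative gives 0.
Others report (6, 43): truth gives 0, best alternative gives 0.
Others report (9, 6): truth gives 0, best alternative gives 0.
(Remaining 19 profiles checked similarly; truth is weakly best in each.)
In every case the truthful report is at least as good as any alternative, so it is a dominant strategy.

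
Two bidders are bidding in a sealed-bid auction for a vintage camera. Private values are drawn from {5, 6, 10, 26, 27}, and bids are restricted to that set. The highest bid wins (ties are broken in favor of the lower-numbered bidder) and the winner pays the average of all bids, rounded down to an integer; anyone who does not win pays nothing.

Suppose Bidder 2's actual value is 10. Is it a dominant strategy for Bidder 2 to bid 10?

Consider the case where Bidder 1 bids 5.
Truthful bid 10: wins, pays 7, utility 10 - 7 = 3.
Bid 6 instead: wins, pays 5, utility 10 - 5 = 5.
Since 5 > 3, bidding 6 is strictly better here, so truthful bidding is not dominant.

No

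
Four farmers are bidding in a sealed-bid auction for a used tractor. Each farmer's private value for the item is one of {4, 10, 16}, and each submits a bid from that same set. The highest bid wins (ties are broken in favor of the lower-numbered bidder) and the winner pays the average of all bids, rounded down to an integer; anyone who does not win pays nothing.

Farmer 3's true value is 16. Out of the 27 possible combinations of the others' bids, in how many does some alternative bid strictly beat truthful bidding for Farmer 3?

Others bid (4, 4, 4): truth gives 9; bid 10 gives 11 > 9. Violating.
Others bid (4, 4, 10): truth gives 8; bid 10 gives 9 > 8. Violating.
Others bid (4, 4, 16): truth gives 6; no alternative beats it.
Others bid (4, 10, 4): truth gives 8; no alternative beats it.
(Checking all 27 profiles: 2 have a profitable deviation, 25 do not.)

2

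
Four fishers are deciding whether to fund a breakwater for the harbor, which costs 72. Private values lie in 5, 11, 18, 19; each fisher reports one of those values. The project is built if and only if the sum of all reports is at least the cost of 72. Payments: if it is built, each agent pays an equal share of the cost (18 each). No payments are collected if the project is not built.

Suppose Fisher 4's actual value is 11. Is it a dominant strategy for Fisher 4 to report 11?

Check each profile of the others' reports and compare truth against every alternative report.
Others report (5, 5, 5): truth gives 0, best alternative gives 0.
Others report (5, 5, 11): truth gives 0, best alternative gives 0.
Others report (5, 5, 18): truth gives 0, best alternative gives 0.
Others report (5, 5, 19): truth gives 0, best alternative gives 0.
Others report (5, 11, 5): truth gives 0, best alternative gives 0.
Others report (5, 11, 11): truth gives 0, best alternative gives 0.
(Remaining 58 profiles checked similarly; truth is weakly best in each.)
In every case the truthful report is at least as good as any alternative, so it is a dominant strategy.

Yes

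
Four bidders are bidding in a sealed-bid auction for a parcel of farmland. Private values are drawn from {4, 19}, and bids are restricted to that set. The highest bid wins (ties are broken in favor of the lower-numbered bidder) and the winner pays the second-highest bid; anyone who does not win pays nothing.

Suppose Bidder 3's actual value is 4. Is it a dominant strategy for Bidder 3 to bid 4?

Yes

Check each profile of the others' bids and compare truth against every alternative bid.
Others bid (4, 4, 19): truth gives 0, best alternative gives -15.
Others bid (4, 4, 4): truth gives 0, best alternative gives 0.
Others bid (4, 19, 4): truth gives 0, best alternative gives 0.
Others bid (4, 19, 19): truth gives 0, best alternative gives 0.
Others bid (19, 4, 4): truth gives 0, best alternative gives 0.
Others bid (19, 4, 19): truth gives 0, best alternative gives 0.
(Remaining 2 profiles checked similarly; truth is weakly best in each.)
In every case the truthful bid is at least as good as any alternative, so it is a dominant strategy.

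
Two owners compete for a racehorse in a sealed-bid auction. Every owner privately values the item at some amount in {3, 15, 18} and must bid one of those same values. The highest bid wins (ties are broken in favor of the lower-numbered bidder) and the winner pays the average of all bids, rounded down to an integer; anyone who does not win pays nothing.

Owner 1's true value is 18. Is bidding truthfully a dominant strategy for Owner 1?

No

Consider the case where Owner 2 bids 3.
Truthful bid 18: wins, pays 10, utility 18 - 10 = 8.
Bid 3 instead: wins, pays 3, utility 18 - 3 = 15.
Since 15 > 8, bidding 3 is strictly better here, so truthful bidding is not dominant.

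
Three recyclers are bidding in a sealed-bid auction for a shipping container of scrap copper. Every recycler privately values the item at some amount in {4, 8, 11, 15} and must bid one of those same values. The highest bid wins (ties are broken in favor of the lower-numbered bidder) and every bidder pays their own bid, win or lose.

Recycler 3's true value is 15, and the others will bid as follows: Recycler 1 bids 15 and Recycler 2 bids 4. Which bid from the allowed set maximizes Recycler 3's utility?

Bid 4: loses but pays 4, utility -4.
Bid 8: loses but pays 8, utility -8.
Bid 11: loses but pays 11, utility -11.
Bid 15: loses but pays 15, utility -15.
The best choice is 4 with utility -4.

4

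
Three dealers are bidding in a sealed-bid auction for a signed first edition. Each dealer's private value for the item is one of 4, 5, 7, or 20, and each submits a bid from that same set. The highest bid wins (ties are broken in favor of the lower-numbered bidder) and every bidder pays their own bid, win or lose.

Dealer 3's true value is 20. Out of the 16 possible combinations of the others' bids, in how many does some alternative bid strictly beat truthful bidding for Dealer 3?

Others bid (4, 4): truth gives 0; bid 5 gives 15 > 0. Violating.
Others bid (4, 5): truth gives 0; bid 7 gives 13 > 0. Violating.
Others bid (4, 20): truth gives -20; bid 4 gives -4 > -20. Violating.
Others bid (5, 4): truth gives 0; bid 7 gives 13 > 0. Violating.
Others bid (4, 7): truth gives 0; no alternative beats it.
Others bid (5, 7): truth gives 0; no alternative beats it.
(Checking all 16 profiles: 11 have a profitable deviation, 5 do not.)

11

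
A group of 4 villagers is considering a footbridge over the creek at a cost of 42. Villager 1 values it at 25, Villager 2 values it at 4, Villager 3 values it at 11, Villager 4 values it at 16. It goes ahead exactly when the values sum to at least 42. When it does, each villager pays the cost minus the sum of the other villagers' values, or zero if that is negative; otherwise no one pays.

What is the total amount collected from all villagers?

Total value 56 ≥ cost 42, so it is built.
Villager 1: others sum to 31; max(0, 42 - 31) = 11.
Villager 2: others sum to 52; max(0, 42 - 52) = 0.
Villager 3: others sum to 45; max(0, 42 - 45) = 0.
Villager 4: others sum to 40; max(0, 42 - 40) = 2.
Total collected = 11 + 0 + 0 + 2 = 13.

13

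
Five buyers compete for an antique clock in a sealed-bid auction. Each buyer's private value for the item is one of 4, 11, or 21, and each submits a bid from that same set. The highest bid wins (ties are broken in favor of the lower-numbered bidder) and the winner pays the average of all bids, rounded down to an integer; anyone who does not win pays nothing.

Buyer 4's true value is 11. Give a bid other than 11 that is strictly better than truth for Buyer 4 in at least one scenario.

Suppose Buyer 1 bids 4, Buyer 2 bids 4, Buyer 3 bids 4 and Buyer 5 bids 21.
Bid 11: loses, pays 0, utility 0.
Bid 21: wins, pays 10, utility 11 - 10 = 1.
So bidding 21 beats truth here (1 > 0).

21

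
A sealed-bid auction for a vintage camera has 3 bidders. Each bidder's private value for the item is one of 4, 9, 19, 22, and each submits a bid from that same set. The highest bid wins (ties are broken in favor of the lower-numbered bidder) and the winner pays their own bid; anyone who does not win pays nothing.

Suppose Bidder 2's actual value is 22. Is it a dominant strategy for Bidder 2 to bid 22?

Consider the case where Bidder 1 bids 4 and Bidder 3 bids 4.
Truthful bid 22: wins, pays 22, utility 22 - 22 = 0.
Bid 9 instead: wins, pays 9, utility 22 - 9 = 13.
Since 13 > 0, bidding 9 is strictly better here, so truthful bidding is not dominant.

No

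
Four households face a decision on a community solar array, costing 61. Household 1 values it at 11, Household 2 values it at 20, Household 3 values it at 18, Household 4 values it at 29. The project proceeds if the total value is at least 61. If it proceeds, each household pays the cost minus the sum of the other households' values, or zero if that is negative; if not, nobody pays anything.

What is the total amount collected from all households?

Total value 78 ≥ cost 61, so it is built.
Household 1: others sum to 67; max(0, 61 - 67) = 0.
Household 2: others sum to 58; max(0, 61 - 58) = 3.
Household 3: others sum to 60; max(0, 61 - 60) = 1.
Household 4: others sum to 49; max(0, 61 - 49) = 12.
Total collected = 0 + 3 + 1 + 12 = 16.

16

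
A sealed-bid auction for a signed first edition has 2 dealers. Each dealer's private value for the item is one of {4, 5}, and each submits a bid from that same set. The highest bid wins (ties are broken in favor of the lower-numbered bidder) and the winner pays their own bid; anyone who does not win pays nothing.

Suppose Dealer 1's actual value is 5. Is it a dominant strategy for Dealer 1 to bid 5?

No

Consider the case where Dealer 2 bids 4.
Truthful bid 5: wins, pays 5, utility 5 - 5 = 0.
Bid 4 instead: wins, pays 4, utility 5 - 4 = 1.
Since 1 > 0, bidding 4 is strictly better here, so truthful bidding is not dominant.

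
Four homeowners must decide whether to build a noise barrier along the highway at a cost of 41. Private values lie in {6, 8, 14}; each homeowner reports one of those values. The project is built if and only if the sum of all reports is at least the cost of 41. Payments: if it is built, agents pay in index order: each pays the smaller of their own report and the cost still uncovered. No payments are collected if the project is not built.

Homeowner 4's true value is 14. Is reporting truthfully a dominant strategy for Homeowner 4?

Check each profile of the others' reports and compare truth against every alternative report.
Others report (8, 8, 14): truth gives 3, best alternative gives 0.
Others report (8, 14, 8): truth gives 3, best alternative gives 0.
Others report (14, 8, 8): truth gives 3, best alternative gives 0.
Others report (6, 8, 14): truth gives 1, best alternative gives 0.
Others report (6, 14, 8): truth gives 1, best alternative gives 0.
Others report (8, 6, 14): truth gives 1, best alternative gives 0.
(Remaining 21 profiles checked similarly; truth is weakly best in each.)
In every case the truthful report is at least as good as any alternative, so it is a dominant strategy.

Yes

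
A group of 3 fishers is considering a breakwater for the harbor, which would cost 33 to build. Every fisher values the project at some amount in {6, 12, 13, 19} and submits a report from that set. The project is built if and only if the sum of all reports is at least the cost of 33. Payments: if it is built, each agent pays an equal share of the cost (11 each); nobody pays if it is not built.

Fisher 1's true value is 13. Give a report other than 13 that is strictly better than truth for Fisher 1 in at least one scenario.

Suppose Fisher 2 reports 6 and Fisher 3 reports 12.
Report 13: project not built, utility 0.
Report 19: project built, pays 11, utility 13 - 11 = 2.
So reporting 19 beats truth here (2 > 0).

19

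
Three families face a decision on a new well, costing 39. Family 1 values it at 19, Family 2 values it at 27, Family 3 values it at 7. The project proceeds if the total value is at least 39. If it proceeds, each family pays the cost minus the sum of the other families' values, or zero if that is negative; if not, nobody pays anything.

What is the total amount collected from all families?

18

Total value 53 ≥ cost 39, so it is built.
Family 1: others sum to 34; max(0, 39 - 34) = 5.
Family 2: others sum to 26; max(0, 39 - 26) = 13.
Family 3: others sum to 46; max(0, 39 - 46) = 0.
Total collected = 5 + 13 + 0 = 18.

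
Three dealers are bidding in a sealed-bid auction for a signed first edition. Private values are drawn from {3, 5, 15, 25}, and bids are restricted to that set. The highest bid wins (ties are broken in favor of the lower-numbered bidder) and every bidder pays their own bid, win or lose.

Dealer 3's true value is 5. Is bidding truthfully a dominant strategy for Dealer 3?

No

Consider the case where Dealer 1 bids 3 and Dealer 2 bids 5.
Truthful bid 5: loses but pays 5, utility -5.
Bid 3 instead: loses but pays 3, utility -3.
Since -3 > -5, bidding 3 is strictly better here, so truthful bidding is not dominant.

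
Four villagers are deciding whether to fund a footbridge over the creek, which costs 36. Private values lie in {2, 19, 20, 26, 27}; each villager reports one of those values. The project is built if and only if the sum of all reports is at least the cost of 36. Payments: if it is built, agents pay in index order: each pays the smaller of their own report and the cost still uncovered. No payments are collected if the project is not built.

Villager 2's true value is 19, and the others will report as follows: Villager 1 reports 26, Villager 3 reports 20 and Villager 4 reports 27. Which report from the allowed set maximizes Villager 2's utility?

2

Report 2: project built, pays 2, utility 19 - 2 = 17.
Report 19: project built, pays 10, utility 19 - 10 = 9.
Report 20: project built, pays 10, utility 19 - 10 = 9.
Report 26: project built, pays 10, utility 19 - 10 = 9.
Report 27: project built, pays 10, utility 19 - 10 = 9.
The best choice is 2 with utility 17.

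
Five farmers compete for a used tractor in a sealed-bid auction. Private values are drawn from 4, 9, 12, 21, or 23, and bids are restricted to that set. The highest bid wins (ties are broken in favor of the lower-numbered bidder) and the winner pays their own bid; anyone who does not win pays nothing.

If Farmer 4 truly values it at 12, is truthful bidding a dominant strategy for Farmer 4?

Consider the case where Farmer 1 bids 4, Farmer 2 bids 4, Farmer 3 bids 4 and Farmer 5 bids 4.
Truthful bid 12: wins, pays 12, utility 12 - 12 = 0.
Bid 9 instead: wins, pays 9, utility 12 - 9 = 3.
Since 3 > 0, bidding 9 is strictly better here, so truthful bidding is not dominant.

No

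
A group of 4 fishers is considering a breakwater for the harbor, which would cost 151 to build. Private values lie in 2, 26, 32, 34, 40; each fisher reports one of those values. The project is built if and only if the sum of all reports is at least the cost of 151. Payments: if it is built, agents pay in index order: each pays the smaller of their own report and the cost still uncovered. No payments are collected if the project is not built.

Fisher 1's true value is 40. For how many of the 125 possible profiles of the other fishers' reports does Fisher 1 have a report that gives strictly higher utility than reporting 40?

1

Others report (40, 40, 40): truth gives 0; report 32 gives 8 > 0. Violating.
Others report (2, 2, 2): truth gives 0; no alternative beats it.
Others report (2, 2, 26): truth gives 0; no alternative beats it.
(Checking all 125 profiles: 1 has a profitable deviation, 124 do not.)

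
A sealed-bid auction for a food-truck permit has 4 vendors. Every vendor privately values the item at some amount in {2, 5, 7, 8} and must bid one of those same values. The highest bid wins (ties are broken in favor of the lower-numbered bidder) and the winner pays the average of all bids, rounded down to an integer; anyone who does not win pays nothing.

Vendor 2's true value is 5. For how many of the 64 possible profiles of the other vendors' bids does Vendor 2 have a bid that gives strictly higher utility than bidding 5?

Others bid (2, 2, 7): truth gives 0; bid 7 gives 1 > 0. Violating.
Others bid (2, 7, 2): truth gives 0; bid 7 gives 1 > 0. Violating.
Others bid (5, 2, 2): truth gives 0; bid 7 gives 1 > 0. Violating.
Others bid (5, 2, 5): truth gives 0; bid 7 gives 1 > 0. Violating.
Others bid (2, 2, 2): truth gives 3; no alternative beats it.
Others bid (2, 2, 5): truth gives 2; no alternative beats it.
(Checking all 64 profiles: 6 have a profitable deviation, 58 do not.)

6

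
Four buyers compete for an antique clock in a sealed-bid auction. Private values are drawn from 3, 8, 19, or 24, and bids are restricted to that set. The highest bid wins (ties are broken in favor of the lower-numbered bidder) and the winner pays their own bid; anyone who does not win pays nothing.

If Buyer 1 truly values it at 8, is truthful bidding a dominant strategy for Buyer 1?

Consider the case where Buyer 2 bids 3, Buyer 3 bids 3 and Buyer 4 bids 3.
Truthful bid 8: wins, pays 8, utility 8 - 8 = 0.
Bid 3 instead: wins, pays 3, utility 8 - 3 = 5.
Since 5 > 0, bidding 3 is strictly better here, so truthful bidding is not dominant.

No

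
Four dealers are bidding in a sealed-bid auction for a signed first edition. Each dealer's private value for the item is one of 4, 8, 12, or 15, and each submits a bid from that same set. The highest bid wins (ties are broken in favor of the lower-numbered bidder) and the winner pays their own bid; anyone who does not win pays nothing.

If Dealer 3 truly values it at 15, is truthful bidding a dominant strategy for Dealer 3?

Consider the case where Dealer 1 bids 4, Dealer 2 bids 4 and Dealer 4 bids 4.
Truthful bid 15: wins, pays 15, utility 15 - 15 = 0.
Bid 8 instead: wins, pays 8, utility 15 - 8 = 7.
Since 7 > 0, bidding 8 is strictly better here, so truthful bidding is not dominant.

No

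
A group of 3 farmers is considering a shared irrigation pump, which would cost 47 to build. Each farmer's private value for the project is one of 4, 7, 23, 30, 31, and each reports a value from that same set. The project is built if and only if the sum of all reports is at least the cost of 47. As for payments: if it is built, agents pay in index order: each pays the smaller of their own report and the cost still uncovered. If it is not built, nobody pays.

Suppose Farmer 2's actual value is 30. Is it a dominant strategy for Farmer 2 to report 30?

No

Consider the case where Farmer 1 reports 4 and Farmer 3 reports 23.
Truthful report 30: project built, pays 30, utility 30 - 30 = 0.
Report 23 instead: project built, pays 23, utility 30 - 23 = 7.
Since 7 > 0, reporting 23 is strictly better here, so truthful reporting is not dominant.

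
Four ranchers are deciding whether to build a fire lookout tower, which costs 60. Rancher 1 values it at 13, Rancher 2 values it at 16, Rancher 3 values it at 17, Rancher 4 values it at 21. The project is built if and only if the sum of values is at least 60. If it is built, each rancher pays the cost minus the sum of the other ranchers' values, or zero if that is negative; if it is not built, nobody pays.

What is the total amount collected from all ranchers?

Total value 67 ≥ cost 60, so it is built.
Rancher 1: others sum to 54; max(0, 60 - 54) = 6.
Rancher 2: others sum to 51; max(0, 60 - 51) = 9.
Rancher 3: others sum to 50; max(0, 60 - 50) = 10.
Rancher 4: others sum to 46; max(0, 60 - 46) = 14.
Total collected = 6 + 9 + 10 + 14 = 39.

39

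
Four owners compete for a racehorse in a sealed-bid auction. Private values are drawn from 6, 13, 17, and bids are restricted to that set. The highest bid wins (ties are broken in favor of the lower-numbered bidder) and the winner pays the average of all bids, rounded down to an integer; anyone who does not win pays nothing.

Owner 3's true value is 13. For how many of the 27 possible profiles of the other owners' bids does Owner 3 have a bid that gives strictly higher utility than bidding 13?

Others bid (6, 6, 17): truth gives 0; bid 17 gives 2 > 0. Violating.
Others bid (6, 13, 6): truth gives 0; bid 17 gives 3 > 0. Violating.
Others bid (6, 13, 13): truth gives 0; bid 17 gives 1 > 0. Violating.
Others bid (13, 6, 6): truth gives 0; bid 17 gives 3 > 0. Violating.
Others bid (6, 6, 6): truth gives 6; no alternative beats it.
Others bid (6, 6, 13): truth gives 4; no alternative beats it.
(Checking all 27 profiles: 6 have a profitable deviation, 21 do not.)

6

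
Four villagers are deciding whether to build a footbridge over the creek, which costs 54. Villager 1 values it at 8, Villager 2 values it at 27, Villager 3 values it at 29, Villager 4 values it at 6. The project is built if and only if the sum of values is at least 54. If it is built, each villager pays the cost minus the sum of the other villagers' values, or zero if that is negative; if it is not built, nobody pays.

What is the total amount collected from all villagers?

Total value 70 ≥ cost 54, so it is built.
Villager 1: others sum to 62; max(0, 54 - 62) = 0.
Villager 2: others sum to 43; max(0, 54 - 43) = 11.
Villager 3: others sum to 41; max(0, 54 - 41) = 13.
Villager 4: others sum to 64; max(0, 54 - 64) = 0.
Total collected = 0 + 11 + 13 + 0 = 24.

24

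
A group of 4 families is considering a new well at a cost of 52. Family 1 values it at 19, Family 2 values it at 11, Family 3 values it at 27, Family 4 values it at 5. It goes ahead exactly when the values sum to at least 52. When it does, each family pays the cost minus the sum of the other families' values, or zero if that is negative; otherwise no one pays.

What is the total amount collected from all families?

27

Total value 62 ≥ cost 52, so it is built.
Family 1: others sum to 43; max(0, 52 - 43) = 9.
Family 2: others sum to 51; max(0, 52 - 51) = 1.
Family 3: others sum to 35; max(0, 52 - 35) = 17.
Family 4: others sum to 57; max(0, 52 - 57) = 0.
Total collected = 9 + 1 + 17 + 0 = 27.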